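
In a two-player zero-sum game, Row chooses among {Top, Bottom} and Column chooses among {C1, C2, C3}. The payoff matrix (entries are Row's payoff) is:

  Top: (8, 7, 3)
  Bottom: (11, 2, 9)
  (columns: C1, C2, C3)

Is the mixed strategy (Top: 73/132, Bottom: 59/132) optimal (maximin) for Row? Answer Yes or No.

Against C1 this mix gives (73/132)·8 + (59/132)·11 = 411/44.
Against C2 this mix gives (73/132)·7 + (59/132)·2 = 629/132.
Against C3 this mix gives (73/132)·3 + (59/132)·9 = 125/22.
Column will play C2, holding Row to 629/132. Shifting weight toward the row that does better against C2 would raise this floor (the equalizing mix achieves 57/11 against both C2 and C3), so the proposed strategy is not optimal.

No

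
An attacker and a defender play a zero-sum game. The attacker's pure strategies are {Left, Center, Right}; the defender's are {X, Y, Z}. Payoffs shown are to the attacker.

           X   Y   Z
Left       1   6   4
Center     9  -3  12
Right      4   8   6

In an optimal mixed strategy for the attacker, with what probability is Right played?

Row minima: Left → 1, Center → -3, Right → 4; maximin = 4.
Column maxima: X → 9, Y → 8, Z → 12; minimax = 8.
4 ≠ 8, so there is no saddle point; optimal play is mixed.
Left is strictly dominated by Right, so the attacker never plays it.
Z is strictly dominated by X (it gives the attacker strictly more in every row), so the defender never plays it.
On the remaining 2×2 (Center, Right vs X, Y):
Let the attacker play Center with probability p. Expected payoff against X: 9p + 4(1−p) = 5p + 4; against Y: (-3)p + 8(1−p) = −11p + 8.
Setting these equal: 5p + 4 = −11p + 8 ⇒ 16p = 4 ⇒ p = 1/4, and the value is (5)·(1/4) + 4 = 21/4.
For the defender: with q = P(X), equating Center's and Right's payoffs gives 12q − 3 = −4q + 8 ⇒ q = 11/16.

3/4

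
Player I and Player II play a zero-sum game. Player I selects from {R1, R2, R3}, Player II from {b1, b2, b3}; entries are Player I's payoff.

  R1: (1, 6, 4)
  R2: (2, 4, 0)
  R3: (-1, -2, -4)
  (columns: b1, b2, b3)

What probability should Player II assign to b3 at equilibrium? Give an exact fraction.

1/5

Row minima: R1 → 1, R2 → 0, R3 → -4; maximin = 1.
Column maxima: b1 → 2, b2 → 6, b3 → 4; minimax = 2.
1 ≠ 2, so there is no saddle point; optimal play is mixed.
R3 is strictly dominated by R1, so Player I never plays it.
With R3 eliminated, b2 is strictly dominated by b1 (it gives Player I strictly more in every remaining row), so Player II never plays it.
On the remaining 2×2 (R1, R2 vs b1, b3):
Let Player I play R1 with probability p. Expected payoff against b1: 1p + 2(1−p) = −p + 2; against b3: 4p + 0(1−p) = 4p.
Setting these equal: −p + 2 = 4p ⇒ −5p = -2 ⇒ p = 2/5, and the value is (-1)·(2/5) + 2 = 8/5.
For Player II: with q = P(b1), equating R1's and R2's payoffs gives −3q + 4 = 2q ⇒ q = 4/5.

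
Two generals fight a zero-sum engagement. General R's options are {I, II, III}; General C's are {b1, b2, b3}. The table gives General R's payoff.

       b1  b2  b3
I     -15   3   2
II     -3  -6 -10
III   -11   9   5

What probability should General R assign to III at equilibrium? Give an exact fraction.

Row minima: I → -15, II → -10, III → -11; maximin = -10.
Column maxima: b1 → -3, b2 → 9, b3 → 5; minimax = -3.
-10 ≠ -3, so there is no saddle point; optimal play is mixed.
I is strictly dominated by III, so General R never plays it.
b2 is strictly dominated by b3 (it gives General R strictly more in every row), so General C never plays it.
On the remaining 2×2 (II, III vs b1, b3):
Let General R play II with probability p. Expected payoff against b1: (-3)p + (-11)(1−p) = 8p − 11; against b3: (-10)p + 5(1−p) = −15p + 5.
Setting these equal: 8p − 11 = −15p + 5 ⇒ 23p = 16 ⇒ p = 16/23, and the value is (8)·(16/23) − 11 = -125/23.
For General C: with q = P(b1), equating II's and III's payoffs gives 7q − 10 = −16q + 5 ⇒ q = 15/23.

7/23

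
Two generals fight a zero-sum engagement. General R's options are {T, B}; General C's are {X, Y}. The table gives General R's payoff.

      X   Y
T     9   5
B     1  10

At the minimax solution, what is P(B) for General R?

4/13

Row minima: T → 5, B → 1; maximin = 5.
Column maxima: X → 9, Y → 10; minimax = 9.
5 ≠ 9, so there is no saddle point; optimal play is mixed.
Let General R play T with probability p. Expected payoff against X: 9p + 1(1−p) = 8p + 1; against Y: 5p + 10(1−p) = −5p + 10.
Setting these equal: 8p + 1 = −5p + 10 ⇒ 13p = 9 ⇒ p = 9/13, and the value is (8)·(9/13) + 1 = 85/13.
For General C: with q = P(X), equating T's and B's payoffs gives 4q + 5 = −9q + 10 ⇒ q = 5/13.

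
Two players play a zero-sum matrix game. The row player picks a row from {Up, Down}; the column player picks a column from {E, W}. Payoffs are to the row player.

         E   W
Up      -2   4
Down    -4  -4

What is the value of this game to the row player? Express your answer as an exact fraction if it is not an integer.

Row minima: Up → -2, Down → -4; maximin = -2.
Column maxima: E → -2, W → 4; minimax = -2.
Since maximin = minimax = -2, there is a saddle point and the value is -2.

-2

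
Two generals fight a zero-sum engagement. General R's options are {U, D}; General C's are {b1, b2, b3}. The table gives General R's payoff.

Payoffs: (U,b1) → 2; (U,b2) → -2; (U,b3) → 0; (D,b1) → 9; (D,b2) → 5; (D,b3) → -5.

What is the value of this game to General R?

-5/6

Row minima: U → -2, D → -5; maximin = -2.
Column maxima: b1 → 9, b2 → 5, b3 → 0; minimax = 0.
-2 ≠ 0, so there is no saddle point; optimal play is mixed.
b1 is strictly dominated by b2 (it gives General R strictly more in every row), so General C never plays it.
On the remaining 2×2 (U, D vs b2, b3):
Let General R play U with probability p. Expected payoff against b2: (-2)p + 5(1−p) = −7p + 5; against b3: 0p + (-5)(1−p) = 5p − 5.
Setting these equal: −7p + 5 = 5p − 5 ⇒ −12p = -10 ⇒ p = 5/6, and the value is (-7)·(5/6) + 5 = -5/6.
For General C: with q = P(b2), equating U's and D's payoffs gives −2q = 10q − 5 ⇒ q = 5/12.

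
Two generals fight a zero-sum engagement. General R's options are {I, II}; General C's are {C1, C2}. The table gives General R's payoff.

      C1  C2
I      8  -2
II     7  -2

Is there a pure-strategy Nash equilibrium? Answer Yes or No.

Yes

Row minima: I → -2, II → -2; maximin = -2.
Column maxima: C1 → 8, C2 → -2; minimax = -2.
maximin = minimax = -2, so a saddle point exists.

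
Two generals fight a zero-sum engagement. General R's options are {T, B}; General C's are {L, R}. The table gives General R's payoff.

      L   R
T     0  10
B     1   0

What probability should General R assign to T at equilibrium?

1/11

Row minima: T → 0, B → 0; maximin = 0.
Column maxima: L → 1, R → 10; minimax = 1.
0 ≠ 1, so there is no saddle point; optimal play is mixed.
Let General R play T with probability p. Expected payoff against L: 0p + 1(1−p) = −p + 1; against R: 10p + 0(1−p) = 10p.
Setting these equal: −p + 1 = 10p ⇒ −11p = -1 ⇒ p = 1/11, and the value is (-1)·(1/11) + 1 = 10/11.
For General C: with q = P(L), equating T's and B's payoffs gives −10q + 10 = q ⇒ q = 10/11.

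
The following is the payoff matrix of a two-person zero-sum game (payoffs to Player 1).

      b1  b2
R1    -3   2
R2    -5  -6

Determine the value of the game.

-3

Row minima: R1 → -3, R2 → -6; maximin = -3.
Column maxima: b1 → -3, b2 → 2; minimax = -3.
Since maximin = minimax = -3, there is a saddle point and the value is -3.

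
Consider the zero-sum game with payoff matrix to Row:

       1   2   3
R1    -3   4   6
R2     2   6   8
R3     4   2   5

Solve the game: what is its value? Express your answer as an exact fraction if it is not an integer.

Row minima: R1 → -3, R2 → 2, R3 → 2; maximin = 2.
Column maxima: 1 → 4, 2 → 6, 3 → 8; minimax = 4.
2 ≠ 4, so there is no saddle point; optimal play is mixed.
R1 is strictly dominated by R2, so Row never plays it.
3 is strictly dominated by 1 (it gives Row strictly more in every row), so Column never plays it.
On the remaining 2×2 (R2, R3 vs 1, 2):
Let Row play R2 with probability p. Expected payoff against 1: 2p + 4(1−p) = −2p + 4; against 2: 6p + 2(1−p) = 4p + 2.
Setting these equal: −2p + 4 = 4p + 2 ⇒ −6p = -2 ⇒ p = 1/3, and the value is (-2)·(1/3) + 4 = 10/3.
For Column: with q = P(1), equating R2's and R3's payoffs gives −4q + 6 = 2q + 2 ⇒ q = 2/3.

10/3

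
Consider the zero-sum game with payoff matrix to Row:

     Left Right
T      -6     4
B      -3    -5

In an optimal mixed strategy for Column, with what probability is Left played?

3/4

Row minima: T → -6, B → -5; maximin = -5.
Column maxima: Left → -3, Right → 4; minimax = -3.
-5 ≠ -3, so there is no saddle point; optimal play is mixed.
Let Row play T with probability p. Expected payoff against Left: (-6)p + (-3)(1−p) = −3p − 3; against Right: 4p + (-5)(1−p) = 9p − 5.
Setting these equal: −3p − 3 = 9p − 5 ⇒ −12p = -2 ⇒ p = 1/6, and the value is (-3)·(1/6) − 3 = -7/2.
For Column: with q = P(Left), equating T's and B's payoffs gives −10q + 4 = 2q − 5 ⇒ q = 3/4.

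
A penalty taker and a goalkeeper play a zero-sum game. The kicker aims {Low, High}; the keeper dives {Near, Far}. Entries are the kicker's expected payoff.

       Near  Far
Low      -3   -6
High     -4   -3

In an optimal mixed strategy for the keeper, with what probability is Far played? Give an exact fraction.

1/4

Row minima: Low → -6, High → -4; maximin = -4.
Column maxima: Near → -3, Far → -3; minimax = -3.
-4 ≠ -3, so there is no saddle point; optimal play is mixed.
Let the kicker play Low with probability p. Expected payoff against Near: (-3)p + (-4)(1−p) = p − 4; against Far: (-6)p + (-3)(1−p) = −3p − 3.
Setting these equal: p − 4 = −3p − 3 ⇒ 4p = 1 ⇒ p = 1/4, and the value is (1)·(1/4) − 4 = -15/4.
For the keeper: with q = P(Near), equating Low's and High's payoffs gives 3q − 6 = −q − 3 ⇒ q = 3/4.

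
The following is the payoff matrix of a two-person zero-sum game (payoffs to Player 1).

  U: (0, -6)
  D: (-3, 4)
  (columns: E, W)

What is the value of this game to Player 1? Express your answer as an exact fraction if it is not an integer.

Row minima: U → -6, D → -3; maximin = -3.
Column maxima: E → 0, W → 4; minimax = 0.
-3 ≠ 0, so there is no saddle point; optimal play is mixed.
Let Player 1 play U with probability p. Expected payoff against E: 0p + (-3)(1−p) = 3p − 3; against W: (-6)p + 4(1−p) = −10p + 4.
Setting these equal: 3p − 3 = −10p + 4 ⇒ 13p = 7 ⇒ p = 7/13, and the value is (3)·(7/13) − 3 = -18/13.
For Player 2: with q = P(E), equating U's and D's payoffs gives 6q − 6 = −7q + 4 ⇒ q = 10/13.

-18/13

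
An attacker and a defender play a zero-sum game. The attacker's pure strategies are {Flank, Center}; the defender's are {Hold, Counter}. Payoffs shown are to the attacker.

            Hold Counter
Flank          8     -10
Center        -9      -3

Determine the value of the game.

Row minima: Flank → -10, Center → -9; maximin = -9.
Column maxima: Hold → 8, Counter → -3; minimax = -3.
-9 ≠ -3, so there is no saddle point; optimal play is mixed.
Let the attacker play Flank with probability p. Expected payoff against Hold: 8p + (-9)(1−p) = 17p − 9; against Counter: (-10)p + (-3)(1−p) = −7p − 3.
Setting these equal: 17p − 9 = −7p − 3 ⇒ 24p = 6 ⇒ p = 1/4, and the value is (17)·(1/4) − 9 = -19/4.
For the defender: with q = P(Hold), equating Flank's and Center's payoffs gives 18q − 10 = −6q − 3 ⇒ q = 7/24.

-19/4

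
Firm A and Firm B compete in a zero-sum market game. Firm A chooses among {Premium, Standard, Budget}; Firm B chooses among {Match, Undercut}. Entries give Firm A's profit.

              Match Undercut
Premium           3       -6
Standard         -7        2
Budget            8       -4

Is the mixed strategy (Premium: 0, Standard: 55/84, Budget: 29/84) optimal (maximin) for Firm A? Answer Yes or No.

Against Match this mix gives (55/84)·(-7) + (29/84)·8 = -51/28.
Against Undercut this mix gives (55/84)·2 + (29/84)·(-4) = -1/14.
Firm B will play Match, holding Firm A to -51/28. Shifting weight toward the row that does better against Match would raise this floor (the equalizing mix achieves -4/7 against both Match and Undercut), so the proposed strategy is not optimal.

No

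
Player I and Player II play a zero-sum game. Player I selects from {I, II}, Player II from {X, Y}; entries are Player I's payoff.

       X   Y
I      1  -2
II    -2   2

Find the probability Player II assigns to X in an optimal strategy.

4/7

Row minima: I → -2, II → -2; maximin = -2.
Column maxima: X → 1, Y → 2; minimax = 1.
-2 ≠ 1, so there is no saddle point; optimal play is mixed.
Let Player I play I with probability p. Expected payoff against X: 1p + (-2)(1−p) = 3p − 2; against Y: (-2)p + 2(1−p) = −4p + 2.
Setting these equal: 3p − 2 = −4p + 2 ⇒ 7p = 4 ⇒ p = 4/7, and the value is (3)·(4/7) − 2 = -2/7.
For Player II: with q = P(X), equating I's and II's payoffs gives 3q − 2 = −4q + 2 ⇒ q = 4/7.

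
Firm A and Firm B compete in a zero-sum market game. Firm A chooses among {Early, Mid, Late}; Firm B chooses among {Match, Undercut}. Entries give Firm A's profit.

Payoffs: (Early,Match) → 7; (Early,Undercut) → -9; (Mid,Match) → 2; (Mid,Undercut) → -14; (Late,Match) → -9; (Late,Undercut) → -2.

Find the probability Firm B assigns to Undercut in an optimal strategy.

16/23

Row minima: Early → -9, Mid → -14, Late → -9; maximin = -9.
Column maxima: Match → 7, Undercut → -2; minimax = -2.
-9 ≠ -2, so there is no saddle point; optimal play is mixed.
Mid is strictly dominated by Early, so Firm A never plays it.
On the remaining 2×2 (Early, Late vs Match, Undercut):
Let Firm A play Early with probability p. Expected payoff against Match: 7p + (-9)(1−p) = 16p − 9; against Undercut: (-9)p + (-2)(1−p) = −7p − 2.
Setting these equal: 16p − 9 = −7p − 2 ⇒ 23p = 7 ⇒ p = 7/23, and the value is (16)·(7/23) − 9 = -95/23.
For Firm B: with q = P(Match), equating Early's and Late's payoffs gives 16q − 9 = −7q − 2 ⇒ q = 7/23.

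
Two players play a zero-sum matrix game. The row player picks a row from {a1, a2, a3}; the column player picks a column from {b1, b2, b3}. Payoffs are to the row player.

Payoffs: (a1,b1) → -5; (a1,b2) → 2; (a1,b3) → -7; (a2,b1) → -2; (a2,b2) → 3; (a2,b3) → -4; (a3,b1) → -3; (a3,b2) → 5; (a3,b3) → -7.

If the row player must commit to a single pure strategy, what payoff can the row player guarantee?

Row minima: a1 → -7, a2 → -4, a3 → -7.
The best of these is -4.

-4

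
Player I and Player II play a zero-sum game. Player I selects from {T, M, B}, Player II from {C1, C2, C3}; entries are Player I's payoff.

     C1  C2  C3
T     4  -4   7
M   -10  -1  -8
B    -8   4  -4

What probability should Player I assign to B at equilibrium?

Row minima: T → -4, M → -10, B → -8; maximin = -4.
Column maxima: C1 → 4, C2 → 4, C3 → 7; minimax = 4.
-4 ≠ 4, so there is no saddle point; optimal play is mixed.
M is strictly dominated by B, so Player I never plays it.
C3 is strictly dominated by C1 (it gives Player I strictly more in every row), so Player II never plays it.
On the remaining 2×2 (T, B vs C1, C2):
Let Player I play T with probability p. Expected payoff against C1: 4p + (-8)(1−p) = 12p − 8; against C2: (-4)p + 4(1−p) = −8p + 4.
Setting these equal: 12p − 8 = −8p + 4 ⇒ 20p = 12 ⇒ p = 3/5, and the value is (12)·(3/5) − 8 = -4/5.
For Player II: with q = P(C1), equating T's and B's payoffs gives 8q − 4 = −12q + 4 ⇒ q = 2/5.

2/5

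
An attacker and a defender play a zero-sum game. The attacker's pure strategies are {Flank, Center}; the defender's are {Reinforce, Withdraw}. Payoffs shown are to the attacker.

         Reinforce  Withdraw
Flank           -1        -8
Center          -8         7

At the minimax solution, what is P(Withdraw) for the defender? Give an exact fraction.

7/22

Row minima: Flank → -8, Center → -8; maximin = -8.
Column maxima: Reinforce → -1, Withdraw → 7; minimax = -1.
-8 ≠ -1, so there is no saddle point; optimal play is mixed.
Let the attacker play Flank with probability p. Expected payoff against Reinforce: (-1)p + (-8)(1−p) = 7p − 8; against Withdraw: (-8)p + 7(1−p) = −15p + 7.
Setting these equal: 7p − 8 = −15p + 7 ⇒ 22p = 15 ⇒ p = 15/22, and the value is (7)·(15/22) − 8 = -71/22.
For the defender: with q = P(Reinforce), equating Flank's and Center's payoffs gives 7q − 8 = −15q + 7 ⇒ q = 15/22.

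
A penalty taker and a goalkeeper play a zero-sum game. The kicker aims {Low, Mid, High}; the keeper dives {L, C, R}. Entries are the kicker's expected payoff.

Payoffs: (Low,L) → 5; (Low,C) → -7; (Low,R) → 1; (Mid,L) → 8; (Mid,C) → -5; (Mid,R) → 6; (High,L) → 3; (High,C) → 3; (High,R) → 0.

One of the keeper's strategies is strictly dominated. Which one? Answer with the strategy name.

L

R holds the kicker's payoff strictly below L in every row: 1 < 5, 6 < 8, 0 < 3.
So L is strictly dominated for the keeper.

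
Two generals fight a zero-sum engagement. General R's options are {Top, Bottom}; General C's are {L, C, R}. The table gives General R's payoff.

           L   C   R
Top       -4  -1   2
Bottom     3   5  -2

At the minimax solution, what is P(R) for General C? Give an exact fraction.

7/11

Row minima: Top → -4, Bottom → -2; maximin = -2.
Column maxima: L → 3, C → 5, R → 2; minimax = 2.
-2 ≠ 2, so there is no saddle point; optimal play is mixed.
C is strictly dominated by L (it gives General R strictly more in every row), so General C never plays it.
On the remaining 2×2 (Top, Bottom vs L, R):
Let General R play Top with probability p. Expected payoff against L: (-4)p + 3(1−p) = −7p + 3; against R: 2p + (-2)(1−p) = 4p − 2.
Setting these equal: −7p + 3 = 4p − 2 ⇒ −11p = -5 ⇒ p = 5/11, and the value is (-7)·(5/11) + 3 = -2/11.
For General C: with q = P(L), equating Top's and Bottom's payoffs gives −6q + 2 = 5q − 2 ⇒ q = 4/11.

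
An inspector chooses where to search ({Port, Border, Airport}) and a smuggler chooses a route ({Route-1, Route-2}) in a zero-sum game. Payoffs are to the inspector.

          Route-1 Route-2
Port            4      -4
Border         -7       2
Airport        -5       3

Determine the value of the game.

Row minima: Port → -4, Border → -7, Airport → -5; maximin = -4.
Column maxima: Route-1 → 4, Route-2 → 3; minimax = 3.
-4 ≠ 3, so there is no saddle point; optimal play is mixed.
Border is strictly dominated by Airport, so the inspector never plays it.
On the remaining 2×2 (Port, Airport vs Route-1, Route-2):
Let the inspector play Port with probability p. Expected payoff against Route-1: 4p + (-5)(1−p) = 9p − 5; against Route-2: (-4)p + 3(1−p) = −7p + 3.
Setting these equal: 9p − 5 = −7p + 3 ⇒ 16p = 8 ⇒ p = 1/2, and the value is (9)·(1/2) − 5 = -1/2.
For the smuggler: with q = P(Route-1), equating Port's and Airport's payoffs gives 8q − 4 = −8q + 3 ⇒ q = 7/16.

-1/2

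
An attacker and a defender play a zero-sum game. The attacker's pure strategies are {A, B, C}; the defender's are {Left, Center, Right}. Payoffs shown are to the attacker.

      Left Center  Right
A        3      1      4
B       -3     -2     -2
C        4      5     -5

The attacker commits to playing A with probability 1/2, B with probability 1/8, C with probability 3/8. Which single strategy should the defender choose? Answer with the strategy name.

Right

If the defender plays Left, the attacker's expected payoff is (1/2)·3 + (1/8)·(-3) + (3/8)·4 = 21/8.
If the defender plays Center, the attacker's expected payoff is (1/2)·1 + (1/8)·(-2) + (3/8)·5 = 17/8.
If the defender plays Right, the attacker's expected payoff is (1/2)·4 + (1/8)·(-2) + (3/8)·(-5) = -1/8.
The defender minimizes the attacker's payoff; the smallest is -1/8, so the best response is Right.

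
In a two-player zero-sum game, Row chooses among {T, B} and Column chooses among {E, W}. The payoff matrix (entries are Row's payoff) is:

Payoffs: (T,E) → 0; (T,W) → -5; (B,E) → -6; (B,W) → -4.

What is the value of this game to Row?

Row minima: T → -5, B → -6; maximin = -5.
Column maxima: E → 0, W → -4; minimax = -4.
-5 ≠ -4, so there is no saddle point; optimal play is mixed.
Let Row play T with probability p. Expected payoff against E: 0p + (-6)(1−p) = 6p − 6; against W: (-5)p + (-4)(1−p) = −p − 4.
Setting these equal: 6p − 6 = −p − 4 ⇒ 7p = 2 ⇒ p = 2/7, and the value is (6)·(2/7) − 6 = -30/7.
For Column: with q = P(E), equating T's and B's payoffs gives 5q − 5 = −2q − 4 ⇒ q = 1/7.

-30/7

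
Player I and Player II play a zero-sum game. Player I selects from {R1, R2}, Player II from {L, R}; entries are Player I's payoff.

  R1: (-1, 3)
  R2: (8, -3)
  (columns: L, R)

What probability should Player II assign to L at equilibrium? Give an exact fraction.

2/5

Row minima: R1 → -1, R2 → -3; maximin = -1.
Column maxima: L → 8, R → 3; minimax = 3.
-1 ≠ 3, so there is no saddle point; optimal play is mixed.
Let Player I play R1 with probability p. Expected payoff against L: (-1)p + 8(1−p) = −9p + 8; against R: 3p + (-3)(1−p) = 6p − 3.
Setting these equal: −9p + 8 = 6p − 3 ⇒ −15p = -11 ⇒ p = 11/15, and the value is (-9)·(11/15) + 8 = 7/5.
For Player II: with q = P(L), equating R1's and R2's payoffs gives −4q + 3 = 11q − 3 ⇒ q = 2/5.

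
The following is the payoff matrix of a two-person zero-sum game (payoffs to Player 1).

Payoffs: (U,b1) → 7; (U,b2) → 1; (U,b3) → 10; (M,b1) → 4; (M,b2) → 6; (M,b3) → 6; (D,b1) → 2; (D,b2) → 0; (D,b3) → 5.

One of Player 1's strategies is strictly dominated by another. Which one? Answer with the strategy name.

U gives a strictly higher payoff than D against every column: 7 > 2, 1 > 0, 10 > 5.
So D is strictly dominated and Player 1 never plays it.

D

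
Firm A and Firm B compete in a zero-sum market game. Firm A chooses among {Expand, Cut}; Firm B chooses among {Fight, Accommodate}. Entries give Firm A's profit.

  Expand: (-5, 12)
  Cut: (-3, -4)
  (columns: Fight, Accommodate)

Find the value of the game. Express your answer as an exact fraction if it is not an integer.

Row minima: Expand → -5, Cut → -4; maximin = -4.
Column maxima: Fight → -3, Accommodate → 12; minimax = -3.
-4 ≠ -3, so there is no saddle point; optimal play is mixed.
Let Firm A play Expand with probability p. Expected payoff against Fight: (-5)p + (-3)(1−p) = −2p − 3; against Accommodate: 12p + (-4)(1−p) = 16p − 4.
Setting these equal: −2p − 3 = 16p − 4 ⇒ −18p = -1 ⇒ p = 1/18, and the value is (-2)·(1/18) − 3 = -28/9.
For Firm B: with q = P(Fight), equating Expand's and Cut's payoffs gives −17q + 12 = q − 4 ⇒ q = 8/9.

-28/9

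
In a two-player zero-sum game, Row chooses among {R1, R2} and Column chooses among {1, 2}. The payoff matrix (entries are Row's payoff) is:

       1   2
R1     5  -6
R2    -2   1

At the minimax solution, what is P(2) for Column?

Row minima: R1 → -6, R2 → -2; maximin = -2.
Column maxima: 1 → 5, 2 → 1; minimax = 1.
-2 ≠ 1, so there is no saddle point; optimal play is mixed.
Let Row play R1 with probability p. Expected payoff against 1: 5p + (-2)(1−p) = 7p − 2; against 2: (-6)p + 1(1−p) = −7p + 1.
Setting these equal: 7p − 2 = −7p + 1 ⇒ 14p = 3 ⇒ p = 3/14, and the value is (7)·(3/14) − 2 = -1/2.
For Column: with q = P(1), equating R1's and R2's payoffs gives 11q − 6 = −3q + 1 ⇒ q = 1/2.

1/2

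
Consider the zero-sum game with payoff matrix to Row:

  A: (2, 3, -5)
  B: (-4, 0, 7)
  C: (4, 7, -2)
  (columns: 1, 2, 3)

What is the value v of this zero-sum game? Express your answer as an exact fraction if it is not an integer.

20/17

Row minima: A → -5, B → -4, C → -2; maximin = -2.
Column maxima: 1 → 4, 2 → 7, 3 → 7; minimax = 4.
-2 ≠ 4, so there is no saddle point; optimal play is mixed.
A is strictly dominated by C, so Row never plays it.
2 is strictly dominated by 1 (it gives Row strictly more in every row), so Column never plays it.
On the remaining 2×2 (B, C vs 1, 3):
Let Row play B with probability p. Expected payoff against 1: (-4)p + 4(1−p) = −8p + 4; against 3: 7p + (-2)(1−p) = 9p − 2.
Setting these equal: −8p + 4 = 9p − 2 ⇒ −17p = -6 ⇒ p = 6/17, and the value is (-8)·(6/17) + 4 = 20/17.
For Column: with q = P(1), equating B's and C's payoffs gives −11q + 7 = 6q − 2 ⇒ q = 9/17.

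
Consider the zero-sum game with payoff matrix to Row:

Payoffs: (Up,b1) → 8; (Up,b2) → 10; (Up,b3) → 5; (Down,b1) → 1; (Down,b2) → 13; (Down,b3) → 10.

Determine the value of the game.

Row minima: Up → 5, Down → 1; maximin = 5.
Column maxima: b1 → 8, b2 → 13, b3 → 10; minimax = 8.
5 ≠ 8, so there is no saddle point; optimal play is mixed.
b2 is strictly dominated by b1 (it gives Row strictly more in every row), so Column never plays it.
On the remaining 2×2 (Up, Down vs b1, b3):
Let Row play Up with probability p. Expected payoff against b1: 8p + 1(1−p) = 7p + 1; against b3: 5p + 10(1−p) = −5p + 10.
Setting these equal: 7p + 1 = −5p + 10 ⇒ 12p = 9 ⇒ p = 3/4, and the value is (7)·(3/4) + 1 = 25/4.
For Column: with q = P(b1), equating Up's and Down's payoffs gives 3q + 5 = −9q + 10 ⇒ q = 5/12.

25/4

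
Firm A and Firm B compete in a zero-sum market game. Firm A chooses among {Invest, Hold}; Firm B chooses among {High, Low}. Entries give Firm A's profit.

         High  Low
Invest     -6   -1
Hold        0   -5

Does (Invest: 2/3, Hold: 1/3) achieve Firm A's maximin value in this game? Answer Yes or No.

No

Against High this mix gives (2/3)·(-6) + (1/3)·0 = -4.
Against Low this mix gives (2/3)·(-1) + (1/3)·(-5) = -7/3.
Firm B will play High, holding Firm A to -4. Shifting weight toward the row that does better against High would raise this floor (the equalizing mix achieves -3 against both High and Low), so the proposed strategy is not optimal.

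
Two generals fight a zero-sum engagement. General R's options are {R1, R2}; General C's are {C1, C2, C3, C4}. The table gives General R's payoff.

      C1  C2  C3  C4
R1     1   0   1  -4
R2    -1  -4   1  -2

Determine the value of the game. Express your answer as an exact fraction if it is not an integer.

Row minima: R1 → -4, R2 → -4; maximin = -4.
Column maxima: C1 → 1, C2 → 0, C3 → 1, C4 → -2; minimax = -2.
-4 ≠ -2, so there is no saddle point; optimal play is mixed.
C1 is strictly dominated by C2 (it gives General R strictly more in every row), so General C never plays it.
C3 is strictly dominated by C2 (it gives General R strictly more in every row), so General C never plays it.
On the remaining 2×2 (R1, R2 vs C2, C4):
Let General R play R1 with probability p. Expected payoff against C2: 0p + (-4)(1−p) = 4p − 4; against C4: (-4)p + (-2)(1−p) = −2p − 2.
Setting these equal: 4p − 4 = −2p − 2 ⇒ 6p = 2 ⇒ p = 1/3, and the value is (4)·(1/3) − 4 = -8/3.
For General C: with q = P(C2), equating R1's and R2's payoffs gives 4q − 4 = −2q − 2 ⇒ q = 1/3.

-8/3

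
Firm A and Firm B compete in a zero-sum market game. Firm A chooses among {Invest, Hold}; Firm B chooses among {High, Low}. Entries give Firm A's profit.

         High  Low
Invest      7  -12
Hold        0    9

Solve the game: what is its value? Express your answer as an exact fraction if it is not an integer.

Row minima: Invest → -12, Hold → 0; maximin = 0.
Column maxima: High → 7, Low → 9; minimax = 7.
0 ≠ 7, so there is no saddle point; optimal play is mixed.
Let Firm A play Invest with probability p. Expected payoff against High: 7p + 0(1−p) = 7p; against Low: (-12)p + 9(1−p) = −21p + 9.
Setting these equal: 7p = −21p + 9 ⇒ 28p = 9 ⇒ p = 9/28, and the value is (7)·(9/28) = 9/4.
For Firm B: with q = P(High), equating Invest's and Hold's payoffs gives 19q − 12 = −9q + 9 ⇒ q = 3/4.

9/4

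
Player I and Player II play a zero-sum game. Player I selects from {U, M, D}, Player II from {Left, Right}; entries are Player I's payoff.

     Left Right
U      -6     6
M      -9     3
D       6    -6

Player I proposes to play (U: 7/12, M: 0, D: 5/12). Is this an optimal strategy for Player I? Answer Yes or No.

No

Against Left this mix gives (7/12)·(-6) + (5/12)·6 = -1.
Against Right this mix gives (7/12)·6 + (5/12)·(-6) = 1.
Player II will play Left, holding Player I to -1. Shifting weight toward the row that does better against Left would raise this floor (the equalizing mix achieves 0 against both Left and Right), so the proposed strategy is not optimal.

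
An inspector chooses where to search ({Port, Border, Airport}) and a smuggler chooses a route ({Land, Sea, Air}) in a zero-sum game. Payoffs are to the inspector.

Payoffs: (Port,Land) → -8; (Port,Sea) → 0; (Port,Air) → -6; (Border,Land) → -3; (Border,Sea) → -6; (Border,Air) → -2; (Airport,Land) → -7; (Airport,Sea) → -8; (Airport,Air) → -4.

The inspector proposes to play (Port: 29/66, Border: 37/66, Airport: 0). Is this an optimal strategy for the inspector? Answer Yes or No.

Against Land this mix gives (29/66)·(-8) + (37/66)·(-3) = -343/66.
Against Sea this mix gives (29/66)·0 + (37/66)·(-6) = -37/11.
Against Air this mix gives (29/66)·(-6) + (37/66)·(-2) = -124/33.
The smuggler will play Land, holding the inspector to -343/66. Shifting weight toward the row that does better against Land would raise this floor (the equalizing mix achieves -48/11 against both Land and Sea), so the proposed strategy is not optimal.

No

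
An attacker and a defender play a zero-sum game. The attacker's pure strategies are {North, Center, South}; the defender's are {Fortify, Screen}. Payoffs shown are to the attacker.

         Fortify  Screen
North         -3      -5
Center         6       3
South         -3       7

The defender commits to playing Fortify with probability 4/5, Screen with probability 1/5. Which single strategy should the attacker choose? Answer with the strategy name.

Center

Expected payoff of North: (4/5)·(-3) + (1/5)·(-5) = -17/5.
Expected payoff of Center: (4/5)·6 + (1/5)·3 = 27/5.
Expected payoff of South: (4/5)·(-3) + (1/5)·7 = -1.
The largest is 27/5, so the attacker's best response is Center.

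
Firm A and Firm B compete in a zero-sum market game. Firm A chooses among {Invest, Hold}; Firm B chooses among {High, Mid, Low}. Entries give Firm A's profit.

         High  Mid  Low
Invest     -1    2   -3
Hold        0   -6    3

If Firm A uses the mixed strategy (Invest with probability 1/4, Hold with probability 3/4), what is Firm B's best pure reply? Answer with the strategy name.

If Firm B plays High, Firm A's expected payoff is (1/4)·(-1) + (3/4)·0 = -1/4.
If Firm B plays Mid, Firm A's expected payoff is (1/4)·2 + (3/4)·(-6) = -4.
If Firm B plays Low, Firm A's expected payoff is (1/4)·(-3) + (3/4)·3 = 3/2.
Firm B minimizes Firm A's payoff; the smallest is -4, so the best response is Mid.

Mid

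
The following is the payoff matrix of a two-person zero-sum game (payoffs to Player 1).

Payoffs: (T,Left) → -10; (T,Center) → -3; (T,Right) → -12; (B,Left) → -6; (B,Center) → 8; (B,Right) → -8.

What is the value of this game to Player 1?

-8

Row minima: T → -12, B → -8; maximin = -8.
Column maxima: Left → -6, Center → 8, Right → -8; minimax = -8.
Since maximin = minimax = -8, there is a saddle point and the value is -8.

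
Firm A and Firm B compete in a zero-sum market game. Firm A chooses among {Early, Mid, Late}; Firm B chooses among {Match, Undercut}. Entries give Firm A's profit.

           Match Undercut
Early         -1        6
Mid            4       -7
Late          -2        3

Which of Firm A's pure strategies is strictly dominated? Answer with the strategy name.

Early gives a strictly higher payoff than Late against every column: -1 > -2, 6 > 3.
So Late is strictly dominated and Firm A never plays it.

Late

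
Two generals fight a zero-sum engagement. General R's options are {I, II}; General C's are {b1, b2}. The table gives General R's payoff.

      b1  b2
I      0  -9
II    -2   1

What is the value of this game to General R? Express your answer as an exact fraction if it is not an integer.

-3/2

Row minima: I → -9, II → -2; maximin = -2.
Column maxima: b1 → 0, b2 → 1; minimax = 0.
-2 ≠ 0, so there is no saddle point; optimal play is mixed.
Let General R play I with probability p. Expected payoff against b1: 0p + (-2)(1−p) = 2p − 2; against b2: (-9)p + 1(1−p) = −10p + 1.
Setting these equal: 2p − 2 = −10p + 1 ⇒ 12p = 3 ⇒ p = 1/4, and the value is (2)·(1/4) − 2 = -3/2.
For General C: with q = P(b1), equating I's and II's payoffs gives 9q − 9 = −3q + 1 ⇒ q = 5/6.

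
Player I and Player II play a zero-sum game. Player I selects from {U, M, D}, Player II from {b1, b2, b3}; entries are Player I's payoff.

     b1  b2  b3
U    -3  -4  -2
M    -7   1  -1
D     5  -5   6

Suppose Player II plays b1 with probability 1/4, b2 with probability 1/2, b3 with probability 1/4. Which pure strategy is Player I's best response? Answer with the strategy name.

D

Expected payoff of U: (1/4)·(-3) + (1/2)·(-4) + (1/4)·(-2) = -13/4.
Expected payoff of M: (1/4)·(-7) + (1/2)·1 + (1/4)·(-1) = -3/2.
Expected payoff of D: (1/4)·5 + (1/2)·(-5) + (1/4)·6 = 1/4.
The largest is 1/4, so Player I's best response is D.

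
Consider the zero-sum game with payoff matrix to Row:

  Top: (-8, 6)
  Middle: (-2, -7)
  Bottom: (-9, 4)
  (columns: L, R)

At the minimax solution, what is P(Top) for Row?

5/19

Row minima: Top → -8, Middle → -7, Bottom → -9; maximin = -7.
Column maxima: L → -2, R → 6; minimax = -2.
-7 ≠ -2, so there is no saddle point; optimal play is mixed.
Bottom is strictly dominated by Top, so Row never plays it.
On the remaining 2×2 (Top, Middle vs L, R):
Let Row play Top with probability p. Expected payoff against L: (-8)p + (-2)(1−p) = −6p − 2; against R: 6p + (-7)(1−p) = 13p − 7.
Setting these equal: −6p − 2 = 13p − 7 ⇒ −19p = -5 ⇒ p = 5/19, and the value is (-6)·(5/19) − 2 = -68/19.
For Column: with q = P(L), equating Top's and Middle's payoffs gives −14q + 6 = 5q − 7 ⇒ q = 13/19.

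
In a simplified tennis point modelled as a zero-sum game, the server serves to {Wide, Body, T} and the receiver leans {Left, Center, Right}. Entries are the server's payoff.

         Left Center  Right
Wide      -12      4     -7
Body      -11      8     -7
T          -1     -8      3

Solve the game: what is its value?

-48/13

Row minima: Wide → -12, Body → -11, T → -8; maximin = -8.
Column maxima: Left → -1, Center → 8, Right → 3; minimax = -1.
-8 ≠ -1, so there is no saddle point; optimal play is mixed.
Right is strictly dominated by Left (it gives the server strictly more in every row), so the receiver never plays it.
With Right eliminated, Wide is strictly dominated by Body (Body gives the server strictly more in every remaining column), so the server never plays it.
On the remaining 2×2 (Body, T vs Left, Center):
Let the server play Body with probability p. Expected payoff against Left: (-11)p + (-1)(1−p) = −10p − 1; against Center: 8p + (-8)(1−p) = 16p − 8.
Setting these equal: −10p − 1 = 16p − 8 ⇒ −26p = -7 ⇒ p = 7/26, and the value is (-10)·(7/26) − 1 = -48/13.
For the receiver: with q = P(Left), equating Body's and T's payoffs gives −19q + 8 = 7q − 8 ⇒ q = 8/13.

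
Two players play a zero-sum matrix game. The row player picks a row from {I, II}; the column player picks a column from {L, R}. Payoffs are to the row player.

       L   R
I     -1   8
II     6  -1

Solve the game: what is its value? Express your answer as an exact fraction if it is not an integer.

Row minima: I → -1, II → -1; maximin = -1.
Column maxima: L → 6, R → 8; minimax = 6.
-1 ≠ 6, so there is no saddle point; optimal play is mixed.
Let the row player play I with probability p. Expected payoff against L: (-1)p + 6(1−p) = −7p + 6; against R: 8p + (-1)(1−p) = 9p − 1.
Setting these equal: −7p + 6 = 9p − 1 ⇒ −16p = -7 ⇒ p = 7/16, and the value is (-7)·(7/16) + 6 = 47/16.
For the column player: with q = P(L), equating I's and II's payoffs gives −9q + 8 = 7q − 1 ⇒ q = 9/16.

47/16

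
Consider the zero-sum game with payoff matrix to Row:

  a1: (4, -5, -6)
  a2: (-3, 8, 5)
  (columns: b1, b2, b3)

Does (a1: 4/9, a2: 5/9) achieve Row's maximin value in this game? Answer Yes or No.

Yes

Against b1 this mix gives (4/9)·4 + (5/9)·(-3) = 1/9.
Against b2 this mix gives (4/9)·(-5) + (5/9)·8 = 20/9.
Against b3 this mix gives (4/9)·(-6) + (5/9)·5 = 1/9.
All of Column's active replies (b1, b3) yield 1/9, and no column does worse for Row. The mix makes Column indifferent and guarantees 1/9, so it is optimal.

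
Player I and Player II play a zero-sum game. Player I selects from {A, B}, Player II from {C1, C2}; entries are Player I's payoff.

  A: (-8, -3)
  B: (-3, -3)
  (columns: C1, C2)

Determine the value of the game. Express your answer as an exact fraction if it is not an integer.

Row minima: A → -8, B → -3; maximin = -3.
Column maxima: C1 → -3, C2 → -3; minimax = -3.
Since maximin = minimax = -3, there is a saddle point and the value is -3.

-3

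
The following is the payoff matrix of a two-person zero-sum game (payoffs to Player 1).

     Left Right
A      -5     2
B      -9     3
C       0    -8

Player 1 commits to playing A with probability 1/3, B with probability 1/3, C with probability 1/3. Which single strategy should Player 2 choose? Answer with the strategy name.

Left

If Player 2 plays Left, Player 1's expected payoff is (1/3)·(-5) + (1/3)·(-9) + (1/3)·0 = -14/3.
If Player 2 plays Right, Player 1's expected payoff is (1/3)·2 + (1/3)·3 + (1/3)·(-8) = -1.
Player 2 minimizes Player 1's payoff; the smallest is -14/3, so the best response is Left.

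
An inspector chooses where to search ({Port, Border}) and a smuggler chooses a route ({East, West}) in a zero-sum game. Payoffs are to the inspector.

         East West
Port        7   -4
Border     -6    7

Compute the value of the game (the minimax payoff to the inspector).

Row minima: Port → -4, Border → -6; maximin = -4.
Column maxima: East → 7, West → 7; minimax = 7.
-4 ≠ 7, so there is no saddle point; optimal play is mixed.
Let the inspector play Port with probability p. Expected payoff against East: 7p + (-6)(1−p) = 13p − 6; against West: (-4)p + 7(1−p) = −11p + 7.
Setting these equal: 13p − 6 = −11p + 7 ⇒ 24p = 13 ⇒ p = 13/24, and the value is (13)·(13/24) − 6 = 25/24.
For the smuggler: with q = P(East), equating Port's and Border's payoffs gives 11q − 4 = −13q + 7 ⇒ q = 11/24.

25/24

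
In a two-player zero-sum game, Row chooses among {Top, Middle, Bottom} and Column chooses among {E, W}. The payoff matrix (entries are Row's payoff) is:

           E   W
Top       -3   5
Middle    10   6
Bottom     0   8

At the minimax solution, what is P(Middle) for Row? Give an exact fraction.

2/3

Row minima: Top → -3, Middle → 6, Bottom → 0; maximin = 6.
Column maxima: E → 10, W → 8; minimax = 8.
6 ≠ 8, so there is no saddle point; optimal play is mixed.
Top is strictly dominated by Middle, so Row never plays it.
On the remaining 2×2 (Middle, Bottom vs E, W):
Let Row play Middle with probability p. Expected payoff against E: 10p + 0(1−p) = 10p; against W: 6p + 8(1−p) = −2p + 8.
Setting these equal: 10p = −2p + 8 ⇒ 12p = 8 ⇒ p = 2/3, and the value is (10)·(2/3) = 20/3.
For Column: with q = P(E), equating Middle's and Bottom's payoffs gives 4q + 6 = −8q + 8 ⇒ q = 1/6.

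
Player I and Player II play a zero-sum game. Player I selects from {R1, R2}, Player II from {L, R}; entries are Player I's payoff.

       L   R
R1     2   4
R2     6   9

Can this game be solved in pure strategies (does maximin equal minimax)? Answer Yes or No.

Yes

Row minima: R1 → 2, R2 → 6; maximin = 6.
Column maxima: L → 6, R → 9; minimax = 6.
maximin = minimax = 6, so a saddle point exists.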